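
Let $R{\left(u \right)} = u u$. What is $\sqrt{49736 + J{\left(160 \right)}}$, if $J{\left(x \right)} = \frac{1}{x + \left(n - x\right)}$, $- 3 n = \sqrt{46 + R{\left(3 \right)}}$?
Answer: $\frac{\sqrt{150451400 - 165 \sqrt{55}}}{55} \approx 223.01$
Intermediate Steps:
$R{\left(u \right)} = u^{2}$
$n = - \frac{\sqrt{55}}{3}$ ($n = - \frac{\sqrt{46 + 3^{2}}}{3} = - \frac{\sqrt{46 + 9}}{3} = - \frac{\sqrt{55}}{3} \approx -2.4721$)
$J{\left(x \right)} = - \frac{3 \sqrt{55}}{55}$ ($J{\left(x \right)} = \frac{1}{x - \left(x + \frac{\sqrt{55}}{3}\right)} = \frac{1}{\left(- \frac{1}{3}\right) \sqrt{55}} = - \frac{3 \sqrt{55}}{55}$)
$\sqrt{49736 + J{\left(160 \right)}} = \sqrt{49736 - \frac{3 \sqrt{55}}{55}}$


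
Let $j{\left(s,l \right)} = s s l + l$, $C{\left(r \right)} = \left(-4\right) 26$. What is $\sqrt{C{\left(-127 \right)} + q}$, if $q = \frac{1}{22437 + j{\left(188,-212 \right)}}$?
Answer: $\frac{i \sqrt{5804385952148439}}{7470703} \approx 10.198 i$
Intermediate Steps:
$C{\left(r \right)} = -104$
$j{\left(s,l \right)} = l + l s^{2}$ ($j{\left(s,l \right)} = s^{2} l + l = l s^{2} + l = l + l s^{2}$)
$q = - \frac{1}{7470703}$ ($q = \frac{1}{22437 - 212 \left(1 + 188^{2}\right)} = \frac{1}{22437 - 212 \left(1 + 35344\right)} = \frac{1}{22437 - 7493140} = \frac{1}{-7470703} = - \frac{1}{7470703} \approx -1.3386 \cdot 10^{-7}$)
$\sqrt{C{\left(-127 \right)} + q} = \sqrt{-104 - \frac{1}{7470703}} = \sqrt{- \frac{776953113}{7470703}} = \frac{i \sqrt{5804385952148439}}{7470703}$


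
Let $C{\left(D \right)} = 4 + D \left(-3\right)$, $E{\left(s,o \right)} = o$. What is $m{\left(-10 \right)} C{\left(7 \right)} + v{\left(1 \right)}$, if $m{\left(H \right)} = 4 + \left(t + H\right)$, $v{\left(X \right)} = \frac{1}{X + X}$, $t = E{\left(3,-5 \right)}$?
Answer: $\frac{375}{2} \approx 187.5$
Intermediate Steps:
$t = -5$
$v{\left(X \right)} = \frac{1}{2 X}$
$C{\left(D \right)} = 4 - 3 D$
$m{\left(H \right)} = -1 + H$ ($m{\left(H \right)} = 4 + \left(-5 + H\right) = -1 + H$)
$m{\left(-10 \right)} C{\left(7 \right)} + v{\left(1 \right)} = \left(-1 - 10\right) \left(4 - 21\right) + \frac{1}{2 \cdot 1} = - 11 \left(4 - 21\right) + \frac{1}{2} \cdot 1 = \left(-11\right) \left(-17\right) + \frac{1}{2} = 187 + \frac{1}{2} = \frac{375}{2}$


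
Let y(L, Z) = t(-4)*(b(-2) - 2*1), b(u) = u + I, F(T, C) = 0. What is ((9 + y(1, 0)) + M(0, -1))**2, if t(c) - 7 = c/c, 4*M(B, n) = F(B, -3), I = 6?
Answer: 625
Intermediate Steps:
b(u) = 6 + u (b(u) = u + 6 = 6 + u)
M(B, n) = 0 (M(B, n) = (1/4)*0 = 0)
t(c) = 8 (t(c) = 7 + c/c = 7 + 1 = 8)
y(L, Z) = 16 (y(L, Z) = 8*((6 - 2) - 2*1) = 8*(4 - 2) = 8*2 = 16)
((9 + y(1, 0)) + M(0, -1))**2 = ((9 + 16) + 0)**2 = (25 + 0)**2 = 25**2 = 625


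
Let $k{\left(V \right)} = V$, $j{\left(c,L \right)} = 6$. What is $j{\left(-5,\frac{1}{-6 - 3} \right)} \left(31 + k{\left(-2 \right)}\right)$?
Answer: $174$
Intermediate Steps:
$j{\left(-5,\frac{1}{-6 - 3} \right)} \left(31 + k{\left(-2 \right)}\right) = 6 \left(31 - 2\right) = 6 \cdot 29 = 174$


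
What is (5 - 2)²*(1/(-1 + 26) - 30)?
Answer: -6741/25 ≈ -269.64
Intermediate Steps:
(5 - 2)²*(1/(-1 + 26) - 30) = 3²*(1/25 - 30) = 9*(1/25 - 30) = 9*(-749/25) = -6741/25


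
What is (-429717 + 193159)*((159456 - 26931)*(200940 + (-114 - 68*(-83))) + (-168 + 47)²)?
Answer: -6472806776152178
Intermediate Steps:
(-429717 + 193159)*((159456 - 26931)*(200940 + (-114 - 68*(-83))) + (-168 + 47)²) = -236558*(132525*(200940 + (-114 + 5644)) + (-121)²) = -236558*(132525*(200940 + 5530) + 14641) = -236558*(132525*206470 + 14641) = -236558*(27362436750 + 14641) = -236558*27362451391 = -6472806776152178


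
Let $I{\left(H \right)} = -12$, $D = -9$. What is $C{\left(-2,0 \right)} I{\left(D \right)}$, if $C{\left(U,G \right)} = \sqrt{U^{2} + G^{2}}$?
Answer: $-24$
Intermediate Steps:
$C{\left(U,G \right)} = \sqrt{G^{2} + U^{2}}$
$C{\left(-2,0 \right)} I{\left(D \right)} = \sqrt{0^{2} + \left(-2\right)^{2}} \left(-12\right) = \sqrt{0 + 4} \left(-12\right) = \sqrt{4} \left(-12\right) = 2 \left(-12\right) = -24$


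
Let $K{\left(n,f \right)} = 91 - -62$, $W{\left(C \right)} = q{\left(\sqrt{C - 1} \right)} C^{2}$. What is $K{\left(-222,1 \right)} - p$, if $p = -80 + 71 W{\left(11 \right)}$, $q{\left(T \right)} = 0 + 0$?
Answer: $233$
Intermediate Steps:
$q{\left(T \right)} = 0$
$W{\left(C \right)} = 0$ ($W{\left(C \right)} = 0 C^{2} = 0$)
$K{\left(n,f \right)} = 153$ ($K{\left(n,f \right)} = 91 + 62 = 153$)
$p = -80$ ($p = -80 + 71 \cdot 0 = -80 + 0 = -80$)
$K{\left(-222,1 \right)} - p = 153 - -80 = 153 + 80 = 233$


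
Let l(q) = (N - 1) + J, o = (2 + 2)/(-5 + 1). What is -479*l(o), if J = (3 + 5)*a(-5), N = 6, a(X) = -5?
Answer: 16765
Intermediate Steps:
J = -40 (J = (3 + 5)*(-5) = 8*(-5) = -40)
o = -1 (o = 4/(-4) = 4*(-¼) = -1)
l(q) = -35 (l(q) = (6 - 1) - 40 = 5 - 40 = -35)
-479*l(o) = -479*(-35) = 16765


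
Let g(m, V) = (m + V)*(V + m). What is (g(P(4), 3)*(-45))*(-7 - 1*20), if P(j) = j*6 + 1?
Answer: 952560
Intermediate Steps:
P(j) = 1 + 6*j (P(j) = 6*j + 1 = 1 + 6*j)
g(m, V) = (V + m)² (g(m, V) = (V + m)*(V + m) = (V + m)²)
(g(P(4), 3)*(-45))*(-7 - 1*20) = ((3 + (1 + 6*4))²*(-45))*(-7 - 1*20) = ((3 + (1 + 24))²*(-45))*(-7 - 20) = ((3 + 25)²*(-45))*(-27) = (28²*(-45))*(-27) = (784*(-45))*(-27) = -35280*(-27) = 952560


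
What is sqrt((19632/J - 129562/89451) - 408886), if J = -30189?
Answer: 2*I*sqrt(9202955343533458391469)/300048471 ≈ 639.44*I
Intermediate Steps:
sqrt((19632/J - 129562/89451) - 408886) = sqrt((19632/(-30189) - 129562/89451) - 408886) = sqrt((19632*(-1/30189) - 129562*1/89451) - 408886) = sqrt((-6544/10063 - 129562/89451) - 408886) = sqrt(-1889149750/900145413 - 408886) = sqrt(-368058746489668/900145413) = 2*I*sqrt(9202955343533458391469)/300048471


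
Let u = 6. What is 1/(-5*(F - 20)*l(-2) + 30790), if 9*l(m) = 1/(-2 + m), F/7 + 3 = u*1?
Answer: 36/1108445 ≈ 3.2478e-5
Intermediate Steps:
F = 21 (F = -21 + 7*(6*1) = -21 + 7*6 = -21 + 42 = 21)
l(m) = 1/(9*(-2 + m))
1/(-5*(F - 20)*l(-2) + 30790) = 1/(-5*(21 - 20)*1/(9*(-2 - 2)) + 30790) = 1/(-5*(⅑)/(-4) + 30790) = 1/(-5*(⅑)*(-¼) + 30790) = 1/(-5*(-1)/36 + 30790) = 1/(-5*(-1/36) + 30790) = 1/(5/36 + 30790) = 1/(1108445/36) = 36/1108445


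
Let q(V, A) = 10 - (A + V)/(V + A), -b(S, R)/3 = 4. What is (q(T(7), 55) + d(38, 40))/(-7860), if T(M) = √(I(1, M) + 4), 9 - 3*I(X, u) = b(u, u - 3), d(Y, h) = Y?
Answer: -47/7860 ≈ -0.0059796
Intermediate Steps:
b(S, R) = -12 (b(S, R) = -3*4 = -12)
I(X, u) = 7 (I(X, u) = 3 - ⅓*(-12) = 3 + 4 = 7)
T(M) = √11 (T(M) = √(7 + 4) = √11)
q(V, A) = 9 (q(V, A) = 10 - (A + V)/(A + V) = 10 - 1*1 = 10 - 1 = 9)
(q(T(7), 55) + d(38, 40))/(-7860) = (9 + 38)/(-7860) = 47*(-1/7860) = -47/7860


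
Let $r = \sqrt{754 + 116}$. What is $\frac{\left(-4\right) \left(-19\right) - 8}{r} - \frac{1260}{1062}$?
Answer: $- \frac{70}{59} + \frac{34 \sqrt{870}}{435} \approx 1.119$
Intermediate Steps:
$r = \sqrt{870} \approx 29.496$
$\frac{\left(-4\right) \left(-19\right) - 8}{r} - \frac{1260}{1062} = \frac{\left(-4\right) \left(-19\right) - 8}{\sqrt{870}} - \frac{1260}{1062} = \left(76 - 8\right) \frac{\sqrt{870}}{870} - \frac{70}{59} = 68 \frac{\sqrt{870}}{870} - \frac{70}{59} = \frac{34 \sqrt{870}}{435} - \frac{70}{59} = - \frac{70}{59} + \frac{34 \sqrt{870}}{435}$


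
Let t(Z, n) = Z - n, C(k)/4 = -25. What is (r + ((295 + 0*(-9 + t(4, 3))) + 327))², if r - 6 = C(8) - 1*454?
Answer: 5476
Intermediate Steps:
C(k) = -100 (C(k) = 4*(-25) = -100)
r = -548 (r = 6 + (-100 - 1*454) = 6 + (-100 - 454) = 6 - 554 = -548)
(r + ((295 + 0*(-9 + t(4, 3))) + 327))² = (-548 + ((295 + 0*(-9 + (4 - 1*3))) + 327))² = (-548 + ((295 + 0*(-9 + (4 - 3))) + 327))² = (-548 + ((295 + 0*(-9 + 1)) + 327))² = (-548 + ((295 + 0*(-8)) + 327))² = (-548 + ((295 + 0) + 327))² = (-548 + (295 + 327))² = (-548 + 622)² = 74² = 5476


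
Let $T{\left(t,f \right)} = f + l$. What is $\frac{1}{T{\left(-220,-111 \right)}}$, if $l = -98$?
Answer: $- \frac{1}{209} \approx -0.0047847$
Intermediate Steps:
$T{\left(t,f \right)} = -98 + f$ ($T{\left(t,f \right)} = f - 98 = -98 + f$)
$\frac{1}{T{\left(-220,-111 \right)}} = \frac{1}{-98 - 111} = \frac{1}{-209} = - \frac{1}{209}$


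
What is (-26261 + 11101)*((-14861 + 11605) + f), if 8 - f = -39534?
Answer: -550095760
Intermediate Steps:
f = 39542 (f = 8 - 1*(-39534) = 8 + 39534 = 39542)
(-26261 + 11101)*((-14861 + 11605) + f) = (-26261 + 11101)*((-14861 + 11605) + 39542) = -15160*(-3256 + 39542) = -15160*36286 = -550095760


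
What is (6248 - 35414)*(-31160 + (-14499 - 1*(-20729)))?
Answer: 727108380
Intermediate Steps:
(6248 - 35414)*(-31160 + (-14499 - 1*(-20729))) = -29166*(-31160 + (-14499 + 20729)) = -29166*(-31160 + 6230) = -29166*(-24930) = 727108380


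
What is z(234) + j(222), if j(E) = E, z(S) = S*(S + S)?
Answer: 109734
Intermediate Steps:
z(S) = 2*S**2 (z(S) = S*(2*S) = 2*S**2)
z(234) + j(222) = 2*234**2 + 222 = 2*54756 + 222 = 109512 + 222 = 109734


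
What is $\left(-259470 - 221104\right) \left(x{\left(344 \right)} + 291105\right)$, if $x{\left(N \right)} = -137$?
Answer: $-139831655632$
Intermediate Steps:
$\left(-259470 - 221104\right) \left(x{\left(344 \right)} + 291105\right) = \left(-259470 - 221104\right) \left(-137 + 291105\right) = \left(-480574\right) 290968 = -139831655632$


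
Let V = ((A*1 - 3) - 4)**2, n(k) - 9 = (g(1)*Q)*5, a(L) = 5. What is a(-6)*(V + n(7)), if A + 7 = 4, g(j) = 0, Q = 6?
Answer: 545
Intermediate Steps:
A = -3 (A = -7 + 4 = -3)
n(k) = 9 (n(k) = 9 + (0*6)*5 = 9 + 0*5 = 9 + 0 = 9)
V = 100 (V = ((-3*1 - 3) - 4)**2 = ((-3 - 3) - 4)**2 = (-6 - 4)**2 = (-10)**2 = 100)
a(-6)*(V + n(7)) = 5*(100 + 9) = 5*109 = 545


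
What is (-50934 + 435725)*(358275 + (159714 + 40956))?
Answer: 215077005495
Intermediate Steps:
(-50934 + 435725)*(358275 + (159714 + 40956)) = 384791*(358275 + 200670) = 384791*558945 = 215077005495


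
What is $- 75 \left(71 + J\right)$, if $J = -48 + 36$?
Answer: $-4425$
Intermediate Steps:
$J = -12$
$- 75 \left(71 + J\right) = - 75 \left(71 - 12\right) = \left(-75\right) 59 = -4425$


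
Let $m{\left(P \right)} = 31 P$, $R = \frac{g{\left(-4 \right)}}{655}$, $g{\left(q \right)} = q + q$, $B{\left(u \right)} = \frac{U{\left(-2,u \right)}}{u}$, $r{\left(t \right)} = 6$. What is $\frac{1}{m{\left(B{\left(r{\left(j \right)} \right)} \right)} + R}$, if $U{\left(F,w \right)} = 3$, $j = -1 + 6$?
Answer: $\frac{1310}{20289} \approx 0.064567$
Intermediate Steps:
$j = 5$
$B{\left(u \right)} = \frac{3}{u}$
$g{\left(q \right)} = 2 q$
$R = - \frac{8}{655}$ ($R = \frac{2 \left(-4\right)}{655} = \left(-8\right) \frac{1}{655} = - \frac{8}{655} \approx -0.012214$)
$\frac{1}{m{\left(B{\left(r{\left(j \right)} \right)} \right)} + R} = \frac{1}{31 \cdot \frac{3}{6} - \frac{8}{655}} = \frac{1}{31 \cdot 3 \cdot \frac{1}{6} - \frac{8}{655}} = \frac{1}{31 \cdot \frac{1}{2} - \frac{8}{655}} = \frac{1}{\frac{31}{2} - \frac{8}{655}} = \frac{1}{\frac{20289}{1310}} = \frac{1310}{20289}$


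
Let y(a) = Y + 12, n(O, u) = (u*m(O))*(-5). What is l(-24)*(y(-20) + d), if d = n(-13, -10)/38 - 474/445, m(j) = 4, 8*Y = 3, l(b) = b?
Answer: -3362991/8455 ≈ -397.75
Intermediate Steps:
Y = 3/8 (Y = (1/8)*3 = 3/8 ≈ 0.37500)
n(O, u) = -20*u (n(O, u) = (u*4)*(-5) = (4*u)*(-5) = -20*u)
d = 35494/8455 (d = -20*(-10)/38 - 474/445 = 200*(1/38) - 474*1/445 = 100/19 - 474/445 = 35494/8455 ≈ 4.1980)
y(a) = 99/8 (y(a) = 3/8 + 12 = 99/8)
l(-24)*(y(-20) + d) = -24*(99/8 + 35494/8455) = -24*1120997/67640 = -3362991/8455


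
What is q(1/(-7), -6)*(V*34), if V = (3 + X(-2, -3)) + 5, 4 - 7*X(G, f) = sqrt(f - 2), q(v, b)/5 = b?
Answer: -61200/7 + 1020*I*sqrt(5)/7 ≈ -8742.9 + 325.83*I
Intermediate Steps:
q(v, b) = 5*b
X(G, f) = 4/7 - sqrt(-2 + f)/7 (X(G, f) = 4/7 - sqrt(f - 2)/7 = 4/7 - sqrt(-2 + f)/7)
V = 60/7 - I*sqrt(5)/7 (V = (3 + (4/7 - sqrt(-2 - 3)/7)) + 5 = (3 + (4/7 - I*sqrt(5)/7)) + 5 = (25/7 - I*sqrt(5)/7) + 5 = 60/7 - I*sqrt(5)/7 ≈ 8.5714 - 0.31944*I)
q(1/(-7), -6)*(V*34) = (5*(-6))*((60/7 - I*sqrt(5)/7)*34) = -30*(2040/7 - 34*I*sqrt(5)/7) = -61200/7 + 1020*I*sqrt(5)/7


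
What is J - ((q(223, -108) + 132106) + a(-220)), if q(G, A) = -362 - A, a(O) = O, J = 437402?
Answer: 305770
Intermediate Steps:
J - ((q(223, -108) + 132106) + a(-220)) = 437402 - (((-362 - 1*(-108)) + 132106) - 220) = 437402 - (((-362 + 108) + 132106) - 220) = 437402 - ((-254 + 132106) - 220) = 437402 - (131852 - 220) = 437402 - 1*131632 = 437402 - 131632 = 305770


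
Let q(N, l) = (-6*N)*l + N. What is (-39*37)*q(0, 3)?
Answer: 0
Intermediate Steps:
q(N, l) = N - 6*N*l (q(N, l) = -6*N*l + N = N - 6*N*l)
(-39*37)*q(0, 3) = (-39*37)*(0*(1 - 6*3)) = -0*(1 - 18) = -0*(-17) = -1443*0 = 0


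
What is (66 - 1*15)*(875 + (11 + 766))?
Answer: 84252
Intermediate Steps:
(66 - 1*15)*(875 + (11 + 766)) = (66 - 15)*(875 + 777) = 51*1652 = 84252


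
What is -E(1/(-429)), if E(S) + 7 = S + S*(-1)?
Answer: 7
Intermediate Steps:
E(S) = -7 (E(S) = -7 + (S + S*(-1)) = -7 + (S - S) = -7 + 0 = -7)
-E(1/(-429)) = -1*(-7) = 7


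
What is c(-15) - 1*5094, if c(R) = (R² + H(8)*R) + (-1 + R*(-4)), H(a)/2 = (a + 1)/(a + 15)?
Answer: -110900/23 ≈ -4821.7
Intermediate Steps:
H(a) = 2*(1 + a)/(15 + a) (H(a) = 2*((a + 1)/(a + 15)) = 2*((1 + a)/(15 + a)) = 2*(1 + a)/(15 + a))
c(R) = -1 + R² - 74*R/23 (c(R) = (R² + (2*(1 + 8)/(15 + 8))*R) + (-1 + R*(-4)) = (R² + (2*9/23)*R) + (-1 - 4*R) = (R² + (2*(1/23)*9)*R) + (-1 - 4*R) = (R² + 18*R/23) + (-1 - 4*R) = -1 + R² - 74*R/23)
c(-15) - 1*5094 = (-1 + (-15)² - 74/23*(-15)) - 1*5094 = (-1 + 225 + 1110/23) - 5094 = 6262/23 - 5094 = -110900/23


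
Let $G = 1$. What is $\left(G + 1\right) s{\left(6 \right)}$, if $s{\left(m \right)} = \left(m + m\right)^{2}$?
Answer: $288$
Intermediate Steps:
$s{\left(m \right)} = 4 m^{2}$ ($s{\left(m \right)} = \left(2 m\right)^{2} = 4 m^{2}$)
$\left(G + 1\right) s{\left(6 \right)} = \left(1 + 1\right) 4 \cdot 6^{2} = 2 \cdot 4 \cdot 36 = 2 \cdot 144 = 288$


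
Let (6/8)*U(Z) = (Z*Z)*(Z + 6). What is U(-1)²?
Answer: 400/9 ≈ 44.444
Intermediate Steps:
U(Z) = 4*Z²*(6 + Z)/3 (U(Z) = 4*((Z*Z)*(Z + 6))/3 = 4*(Z²*(6 + Z))/3 = 4*Z²*(6 + Z)/3)
U(-1)² = ((4/3)*(-1)²*(6 - 1))² = ((4/3)*1*5)² = (20/3)² = 400/9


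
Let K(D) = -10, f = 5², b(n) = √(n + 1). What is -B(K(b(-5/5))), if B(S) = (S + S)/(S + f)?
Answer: 4/3 ≈ 1.3333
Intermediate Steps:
b(n) = √(1 + n)
f = 25
B(S) = 2*S/(25 + S) (B(S) = (S + S)/(S + 25) = (2*S)/(25 + S) = 2*S/(25 + S))
-B(K(b(-5/5))) = -2*(-10)/(25 - 10) = -2*(-10)/15 = -1*(-4/3) = 4/3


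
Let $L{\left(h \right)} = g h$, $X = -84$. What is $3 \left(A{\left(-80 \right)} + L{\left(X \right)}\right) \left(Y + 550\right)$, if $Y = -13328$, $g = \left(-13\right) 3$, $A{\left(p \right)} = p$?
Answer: $-122515464$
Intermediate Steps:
$g = -39$
$L{\left(h \right)} = - 39 h$
$3 \left(A{\left(-80 \right)} + L{\left(X \right)}\right) \left(Y + 550\right) = 3 \left(-80 - -3276\right) \left(-13328 + 550\right) = 3 \left(-80 + 3276\right) \left(-12778\right) = 3 \cdot 3196 \left(-12778\right) = 3 \left(-40838488\right) = -122515464$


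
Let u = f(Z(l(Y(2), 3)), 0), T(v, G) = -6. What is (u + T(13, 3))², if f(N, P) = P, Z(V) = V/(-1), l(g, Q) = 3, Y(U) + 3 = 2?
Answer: 36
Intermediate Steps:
Y(U) = -1 (Y(U) = -3 + 2 = -1)
Z(V) = -V (Z(V) = V*(-1) = -V)
u = 0
(u + T(13, 3))² = (0 - 6)² = (-6)² = 36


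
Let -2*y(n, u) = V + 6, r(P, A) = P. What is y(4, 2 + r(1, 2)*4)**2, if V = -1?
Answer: 25/4 ≈ 6.2500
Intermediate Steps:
y(n, u) = -5/2 (y(n, u) = -(-1 + 6)/2 = -1/2*5 = -5/2)
y(4, 2 + r(1, 2)*4)**2 = (-5/2)**2 = 25/4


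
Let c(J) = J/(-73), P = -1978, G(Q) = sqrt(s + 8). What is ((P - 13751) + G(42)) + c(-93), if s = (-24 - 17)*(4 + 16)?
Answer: -1148124/73 + 2*I*sqrt(203) ≈ -15728.0 + 28.496*I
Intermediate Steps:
s = -820 (s = -41*20 = -820)
G(Q) = 2*I*sqrt(203) (G(Q) = sqrt(-820 + 8) = sqrt(-812) = 2*I*sqrt(203))
c(J) = -J/73 (c(J) = J*(-1/73) = -J/73)
((P - 13751) + G(42)) + c(-93) = ((-1978 - 13751) + 2*I*sqrt(203)) - 1/73*(-93) = (-15729 + 2*I*sqrt(203)) + 93/73 = -1148124/73 + 2*I*sqrt(203)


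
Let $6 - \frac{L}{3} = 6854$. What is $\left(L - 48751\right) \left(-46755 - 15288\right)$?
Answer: $4299269685$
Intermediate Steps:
$L = -20544$ ($L = 18 - 20562 = -20544$)
$\left(L - 48751\right) \left(-46755 - 15288\right) = \left(-20544 - 48751\right) \left(-46755 - 15288\right) = \left(-69295\right) \left(-62043\right) = 4299269685$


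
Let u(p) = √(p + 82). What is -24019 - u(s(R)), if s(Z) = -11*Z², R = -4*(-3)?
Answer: -24019 - I*√1502 ≈ -24019.0 - 38.756*I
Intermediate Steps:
R = 12
u(p) = √(82 + p)
-24019 - u(s(R)) = -24019 - √(82 - 11*12²) = -24019 - √(82 - 11*144) = -24019 - √(82 - 1584) = -24019 - √(-1502) = -24019 - I*√1502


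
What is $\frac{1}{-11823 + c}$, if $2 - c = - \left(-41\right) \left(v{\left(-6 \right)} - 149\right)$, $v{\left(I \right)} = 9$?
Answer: $- \frac{1}{6081} \approx -0.00016445$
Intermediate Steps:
$c = 5742$ ($c = 2 - - \left(-41\right) \left(9 - 149\right) = 2 - - \left(-41\right) \left(-140\right) = 2 - \left(-1\right) 5740 = 2 - -5740 = 2 + 5740 = 5742$)
$\frac{1}{-11823 + c} = \frac{1}{-11823 + 5742} = \frac{1}{-6081} = - \frac{1}{6081}$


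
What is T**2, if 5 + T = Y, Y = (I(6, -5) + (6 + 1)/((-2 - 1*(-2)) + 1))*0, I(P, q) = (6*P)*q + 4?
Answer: 25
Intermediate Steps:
I(P, q) = 4 + 6*P*q (I(P, q) = 6*P*q + 4 = 4 + 6*P*q)
Y = 0 (Y = ((4 + 6*6*(-5)) + (6 + 1)/((-2 - 1*(-2)) + 1))*0 = ((4 - 180) + 7/((-2 + 2) + 1))*0 = (-176 + 7/(0 + 1))*0 = (-176 + 7/1)*0 = (-176 + 7*1)*0 = (-176 + 7)*0 = -169*0 = 0)
T = -5 (T = -5 + 0 = -5)
T**2 = (-5)**2 = 25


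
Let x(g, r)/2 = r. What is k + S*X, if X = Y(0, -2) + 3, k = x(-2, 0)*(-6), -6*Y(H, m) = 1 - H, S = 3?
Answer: 17/2 ≈ 8.5000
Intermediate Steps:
Y(H, m) = -⅙ + H/6 (Y(H, m) = -(1 - H)/6 = -⅙ + H/6)
x(g, r) = 2*r
k = 0 (k = (2*0)*(-6) = 0*(-6) = 0)
X = 17/6 (X = (-⅙ + (⅙)*0) + 3 = (-⅙ + 0) + 3 = -⅙ + 3 = 17/6 ≈ 2.8333)
k + S*X = 0 + 3*(17/6) = 0 + 17/2 = 17/2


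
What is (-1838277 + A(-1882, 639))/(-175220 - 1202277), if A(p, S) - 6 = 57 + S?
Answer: 1837575/1377497 ≈ 1.3340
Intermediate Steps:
A(p, S) = 63 + S (A(p, S) = 6 + (57 + S) = 63 + S)
(-1838277 + A(-1882, 639))/(-175220 - 1202277) = (-1838277 + (63 + 639))/(-175220 - 1202277) = (-1838277 + 702)/(-1377497) = -1837575*(-1/1377497) = 1837575/1377497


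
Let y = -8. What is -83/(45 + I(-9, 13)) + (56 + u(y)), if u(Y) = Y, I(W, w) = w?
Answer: 2701/58 ≈ 46.569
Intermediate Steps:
-83/(45 + I(-9, 13)) + (56 + u(y)) = -83/(45 + 13) + (56 - 8) = -83/58 + 48 = 2701/58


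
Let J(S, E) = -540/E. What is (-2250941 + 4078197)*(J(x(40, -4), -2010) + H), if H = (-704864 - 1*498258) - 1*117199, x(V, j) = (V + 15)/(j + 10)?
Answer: -161641786544184/67 ≈ -2.4126e+12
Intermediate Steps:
x(V, j) = (15 + V)/(10 + j)
H = -1320321 (H = (-704864 - 498258) - 117199 = -1203122 - 117199 = -1320321)
(-2250941 + 4078197)*(J(x(40, -4), -2010) + H) = (-2250941 + 4078197)*(-540/(-2010) - 1320321) = 1827256*(-540*(-1/2010) - 1320321) = 1827256*(18/67 - 1320321) = 1827256*(-88461489/67) = -161641786544184/67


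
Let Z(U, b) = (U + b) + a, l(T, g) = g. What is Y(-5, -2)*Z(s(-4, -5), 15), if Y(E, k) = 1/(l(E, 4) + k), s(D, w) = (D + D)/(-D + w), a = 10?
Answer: 33/2 ≈ 16.500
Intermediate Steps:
s(D, w) = 2*D/(w - D) (s(D, w) = (2*D)/(w - D) = 2*D/(w - D))
Z(U, b) = 10 + U + b (Z(U, b) = (U + b) + 10 = 10 + U + b)
Y(E, k) = 1/(4 + k)
Y(-5, -2)*Z(s(-4, -5), 15) = (10 + 2*(-4)/(-5 - 1*(-4)) + 15)/(4 - 2) = (10 + 2*(-4)/(-5 + 4) + 15)/2 = (10 + 2*(-4)/(-1) + 15)/2 = (10 + 2*(-4)*(-1) + 15)/2 = (10 + 8 + 15)/2 = (½)*33 = 33/2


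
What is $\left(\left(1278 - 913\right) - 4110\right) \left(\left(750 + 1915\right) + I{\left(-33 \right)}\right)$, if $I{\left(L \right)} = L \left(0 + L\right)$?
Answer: $-14058730$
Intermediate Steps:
$I{\left(L \right)} = L^{2}$ ($I{\left(L \right)} = L L = L^{2}$)
$\left(\left(1278 - 913\right) - 4110\right) \left(\left(750 + 1915\right) + I{\left(-33 \right)}\right) = \left(\left(1278 - 913\right) - 4110\right) \left(\left(750 + 1915\right) + \left(-33\right)^{2}\right) = \left(365 - 4110\right) \left(2665 + 1089\right) = \left(-3745\right) 3754 = -14058730$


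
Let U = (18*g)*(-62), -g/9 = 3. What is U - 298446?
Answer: -268314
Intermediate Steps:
g = -27 (g = -9*3 = -27)
U = 30132 (U = (18*(-27))*(-62) = -486*(-62) = 30132)
U - 298446 = 30132 - 298446 = -268314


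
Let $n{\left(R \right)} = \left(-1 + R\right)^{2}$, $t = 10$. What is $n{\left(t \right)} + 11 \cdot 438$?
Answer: $4899$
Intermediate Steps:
$n{\left(t \right)} + 11 \cdot 438 = \left(-1 + 10\right)^{2} + 11 \cdot 438 = 9^{2} + 4818 = 81 + 4818 = 4899$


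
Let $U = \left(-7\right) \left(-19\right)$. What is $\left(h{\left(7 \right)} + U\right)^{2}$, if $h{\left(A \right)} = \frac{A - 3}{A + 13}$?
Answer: $\frac{443556}{25} \approx 17742.0$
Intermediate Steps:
$h{\left(A \right)} = \frac{-3 + A}{13 + A}$
$U = 133$
$\left(h{\left(7 \right)} + U\right)^{2} = \left(\frac{-3 + 7}{13 + 7} + 133\right)^{2} = \left(\frac{1}{20} \cdot 4 + 133\right)^{2} = \left(\frac{1}{5} + 133\right)^{2} = \left(\frac{666}{5}\right)^{2} = \frac{443556}{25}$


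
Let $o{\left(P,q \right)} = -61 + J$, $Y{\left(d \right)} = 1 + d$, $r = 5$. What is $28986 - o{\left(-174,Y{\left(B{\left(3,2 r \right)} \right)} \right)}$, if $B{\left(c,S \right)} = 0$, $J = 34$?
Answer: $29013$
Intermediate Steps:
$o{\left(P,q \right)} = -27$ ($o{\left(P,q \right)} = -61 + 34 = -27$)
$28986 - o{\left(-174,Y{\left(B{\left(3,2 r \right)} \right)} \right)} = 28986 - -27 = 28986 + 27 = 29013$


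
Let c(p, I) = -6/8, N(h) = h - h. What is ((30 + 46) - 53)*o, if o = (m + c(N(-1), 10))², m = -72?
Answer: 1947663/16 ≈ 1.2173e+5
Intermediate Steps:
N(h) = 0
c(p, I) = -¾ (c(p, I) = -6*⅛ = -¾)
o = 84681/16 (o = (-72 - ¾)² = (-291/4)² = 84681/16 ≈ 5292.6)
((30 + 46) - 53)*o = ((30 + 46) - 53)*(84681/16) = (76 - 53)*(84681/16) = 23*(84681/16) = 1947663/16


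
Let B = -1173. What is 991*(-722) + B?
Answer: -716675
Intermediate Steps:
991*(-722) + B = 991*(-722) - 1173 = -715502 - 1173 = -716675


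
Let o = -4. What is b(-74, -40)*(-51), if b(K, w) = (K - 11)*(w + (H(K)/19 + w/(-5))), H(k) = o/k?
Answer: -97511490/703 ≈ -1.3871e+5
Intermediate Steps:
H(k) = -4/k
b(K, w) = (-11 + K)*(-4/(19*K) + 4*w/5) (b(K, w) = (K - 11)*(w + (-4/K/19 + w/(-5))) = (-11 + K)*(w + (-4/K*(1/19) + w*(-⅕))) = (-11 + K)*(w + (-4/(19*K) - w/5)) = (-11 + K)*(-4/(19*K) + 4*w/5))
b(-74, -40)*(-51) = ((4/95)*(55 - 74*(-5 - 209*(-40) + 19*(-74)*(-40)))/(-74))*(-51) = ((4/95)*(-1/74)*(55 - 74*(-5 + 8360 + 56240)))*(-51) = ((4/95)*(-1/74)*(55 - 74*64595))*(-51) = ((4/95)*(-1/74)*(55 - 4780030))*(-51) = ((4/95)*(-1/74)*(-4779975))*(-51) = (1911990/703)*(-51) = -97511490/703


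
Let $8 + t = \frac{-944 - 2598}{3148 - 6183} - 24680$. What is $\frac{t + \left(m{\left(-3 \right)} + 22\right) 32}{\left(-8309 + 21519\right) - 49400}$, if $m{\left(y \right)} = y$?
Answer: $\frac{5219947}{7845475} \approx 0.66535$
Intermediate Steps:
$t = - \frac{74924538}{3035}$ ($t = -8 - \left(24680 - \frac{-944 - 2598}{3148 - 6183}\right) = -8 - \left(24680 + \frac{3542}{-3035}\right) = -8 - \frac{74900258}{3035} = - \frac{74924538}{3035} \approx -24687.0$)
$\frac{t + \left(m{\left(-3 \right)} + 22\right) 32}{\left(-8309 + 21519\right) - 49400} = \frac{- \frac{74924538}{3035} + \left(-3 + 22\right) 32}{\left(-8309 + 21519\right) - 49400} = \frac{- \frac{74924538}{3035} + 19 \cdot 32}{13210 - 49400} = \frac{- \frac{74924538}{3035} + 608}{-36190} = \left(- \frac{73079258}{3035}\right) \left(- \frac{1}{36190}\right) = \frac{5219947}{7845475}$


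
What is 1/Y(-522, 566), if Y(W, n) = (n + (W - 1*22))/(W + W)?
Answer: -522/11 ≈ -47.455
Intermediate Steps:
Y(W, n) = (-22 + W + n)/(2*W) (Y(W, n) = (n + (W - 22))/((2*W)) = (n + (-22 + W))*(1/(2*W)) = (-22 + W + n)*(1/(2*W)) = (-22 + W + n)/(2*W))
1/Y(-522, 566) = 1/((½)*(-22 - 522 + 566)/(-522)) = 1/((½)*(-1/522)*22) = 1/(-11/522) = -522/11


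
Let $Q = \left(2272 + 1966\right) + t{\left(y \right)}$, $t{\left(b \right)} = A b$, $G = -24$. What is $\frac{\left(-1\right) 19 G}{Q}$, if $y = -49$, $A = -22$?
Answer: $\frac{38}{443} \approx 0.085779$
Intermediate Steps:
$t{\left(b \right)} = - 22 b$
$Q = 5316$ ($Q = \left(2272 + 1966\right) - -1078 = 4238 + 1078 = 5316$)
$\frac{\left(-1\right) 19 G}{Q} = \frac{\left(-1\right) 19 \left(-24\right)}{5316} = \left(-19\right) \left(-24\right) \frac{1}{5316} = 456 \cdot \frac{1}{5316} = \frac{38}{443}$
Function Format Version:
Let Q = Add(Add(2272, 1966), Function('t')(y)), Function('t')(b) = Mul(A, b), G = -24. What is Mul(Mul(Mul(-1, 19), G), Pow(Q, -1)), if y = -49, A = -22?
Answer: Rational(38, 443) ≈ 0.085779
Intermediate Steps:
Function('t')(b) = Mul(-22, b)
Q = 5316 (Q = Add(Add(2272, 1966), Mul(-22, -49)) = Add(4238, 1078) = 5316)
Mul(Mul(Mul(-1, 19), G), Pow(Q, -1)) = Mul(Mul(Mul(-1, 19), -24), Pow(5316, -1)) = Mul(Mul(-19, -24), Rational(1, 5316)) = Mul(456, Rational(1, 5316)) = Rational(38, 443)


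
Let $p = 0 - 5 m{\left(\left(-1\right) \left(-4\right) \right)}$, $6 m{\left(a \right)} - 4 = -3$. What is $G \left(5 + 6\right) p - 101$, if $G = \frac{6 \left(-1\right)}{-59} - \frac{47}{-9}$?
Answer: $- \frac{477271}{3186} \approx -149.8$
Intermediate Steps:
$m{\left(a \right)} = \frac{1}{6}$ ($m{\left(a \right)} = \frac{2}{3} + \frac{1}{6} \left(-3\right) = \frac{2}{3} - \frac{1}{2} = \frac{1}{6}$)
$p = - \frac{5}{6}$ ($p = 0 - \frac{5}{6} = - \frac{5}{6} \approx -0.83333$)
$G = \frac{2827}{531}$ ($G = \left(-6\right) \left(- \frac{1}{59}\right) - - \frac{47}{9} = \frac{6}{59} + \frac{47}{9} = \frac{2827}{531} \approx 5.3239$)
$G \left(5 + 6\right) p - 101 = \frac{2827 \left(5 + 6\right) \left(- \frac{5}{6}\right)}{531} - 101 = \frac{2827 \cdot 11 \left(- \frac{5}{6}\right)}{531} - 101 = \frac{2827}{531} \left(- \frac{55}{6}\right) - 101 = - \frac{155485}{3186} - 101 = - \frac{477271}{3186}$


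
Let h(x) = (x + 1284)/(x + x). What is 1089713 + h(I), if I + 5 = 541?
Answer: 292043539/268 ≈ 1.0897e+6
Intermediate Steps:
I = 536 (I = -5 + 541 = 536)
h(x) = (1284 + x)/(2*x) (h(x) = (1284 + x)/((2*x)) = (1284 + x)*(1/(2*x)) = (1284 + x)/(2*x))
1089713 + h(I) = 1089713 + (½)*(1284 + 536)/536 = 1089713 + (½)*(1/536)*1820 = 1089713 + 455/268 = 292043539/268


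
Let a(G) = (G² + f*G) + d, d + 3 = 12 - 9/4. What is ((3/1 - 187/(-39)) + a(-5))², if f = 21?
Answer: 104264521/24336 ≈ 4284.4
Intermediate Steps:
d = 27/4 (d = -3 + (12 - 9/4) = -3 + 39/4 = 27/4 ≈ 6.7500)
a(G) = 27/4 + G² + 21*G (a(G) = (G² + 21*G) + 27/4 = 27/4 + G² + 21*G)
((3/1 - 187/(-39)) + a(-5))² = ((3/1 - 187/(-39)) + (27/4 + (-5)² + 21*(-5)))² = ((3*1 - 187*(-1/39)) + (27/4 + 25 - 105))² = ((3 + 187/39) - 293/4)² = (304/39 - 293/4)² = (-10211/156)² = 104264521/24336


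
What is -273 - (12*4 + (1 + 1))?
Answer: -323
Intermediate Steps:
-273 - (12*4 + (1 + 1)) = -273 - (48 + 2) = -273 - 1*50 = -273 - 50 = -323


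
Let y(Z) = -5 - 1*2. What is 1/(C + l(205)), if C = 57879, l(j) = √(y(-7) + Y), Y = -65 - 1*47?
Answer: 57879/3349978760 - I*√119/3349978760 ≈ 1.7277e-5 - 3.2564e-9*I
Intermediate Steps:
Y = -112 (Y = -65 - 47 = -112)
y(Z) = -7 (y(Z) = -5 - 2 = -7)
l(j) = I*√119 (l(j) = √(-7 - 112) = √(-119) = I*√119)
1/(C + l(205)) = 1/(57879 + I*√119)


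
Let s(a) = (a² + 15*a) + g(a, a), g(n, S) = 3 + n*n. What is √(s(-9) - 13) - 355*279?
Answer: -99045 + √17 ≈ -99041.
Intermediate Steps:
g(n, S) = 3 + n²
s(a) = 3 + 2*a² + 15*a (s(a) = (a² + 15*a) + (3 + a²) = 3 + 2*a² + 15*a)
√(s(-9) - 13) - 355*279 = √((3 + 2*(-9)² + 15*(-9)) - 13) - 355*279 = √((3 + 2*81 - 135) - 13) - 99045 = √((3 + 162 - 135) - 13) - 99045 = √(30 - 13) - 99045 = √17 - 99045 = -99045 + √17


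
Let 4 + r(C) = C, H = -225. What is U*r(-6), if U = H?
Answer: 2250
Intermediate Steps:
r(C) = -4 + C
U = -225
U*r(-6) = -225*(-4 - 6) = -225*(-10) = 2250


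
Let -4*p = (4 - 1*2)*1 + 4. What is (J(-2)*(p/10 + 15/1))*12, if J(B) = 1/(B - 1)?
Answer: -297/5 ≈ -59.400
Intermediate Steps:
J(B) = 1/(-1 + B)
p = -3/2 (p = -((4 - 1*2)*1 + 4)/4 = -((4 - 2)*1 + 4)/4 = -(2*1 + 4)/4 = -(2 + 4)/4 = -1/4*6 = -3/2 ≈ -1.5000)
(J(-2)*(p/10 + 15/1))*12 = ((-3/2/10 + 15/1)/(-1 - 2))*12 = ((-3/2*1/10 + 15*1)/(-3))*12 = -(-3/20 + 15)/3*12 = -1/3*297/20*12 = -99/20*12 = -297/5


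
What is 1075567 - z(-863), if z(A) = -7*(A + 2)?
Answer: 1069540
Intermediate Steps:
z(A) = -14 - 7*A (z(A) = -7*(2 + A) = -14 - 7*A)
1075567 - z(-863) = 1075567 - (-14 - 7*(-863)) = 1075567 - (-14 + 6041) = 1075567 - 1*6027 = 1075567 - 6027 = 1069540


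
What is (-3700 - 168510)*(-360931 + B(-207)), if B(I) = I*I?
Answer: 54776901220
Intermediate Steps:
B(I) = I²
(-3700 - 168510)*(-360931 + B(-207)) = (-3700 - 168510)*(-360931 + (-207)²) = -172210*(-360931 + 42849) = -172210*(-318082) = 54776901220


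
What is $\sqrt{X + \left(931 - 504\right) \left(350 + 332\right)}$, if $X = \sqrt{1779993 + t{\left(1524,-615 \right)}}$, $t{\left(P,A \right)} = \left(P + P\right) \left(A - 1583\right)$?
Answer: $\sqrt{291214 + i \sqrt{4919511}} \approx 539.65 + 2.055 i$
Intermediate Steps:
$t{\left(P,A \right)} = 2 P \left(-1583 + A\right)$
$X = i \sqrt{4919511}$ ($X = \sqrt{1779993 + 2 \cdot 1524 \left(-1583 - 615\right)} = \sqrt{1779993 + 2 \cdot 1524 \left(-2198\right)} = \sqrt{1779993 - 6699504} = \sqrt{-4919511} = i \sqrt{4919511} \approx 2218.0 i$)
$\sqrt{X + \left(931 - 504\right) \left(350 + 332\right)} = \sqrt{i \sqrt{4919511} + \left(931 - 504\right) \left(350 + 332\right)} = \sqrt{i \sqrt{4919511} + 427 \cdot 682} = \sqrt{i \sqrt{4919511} + 291214} = \sqrt{291214 + i \sqrt{4919511}}$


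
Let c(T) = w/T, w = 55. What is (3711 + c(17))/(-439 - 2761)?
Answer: -31571/27200 ≈ -1.1607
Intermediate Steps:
c(T) = 55/T
(3711 + c(17))/(-439 - 2761) = (3711 + 55/17)/(-439 - 2761) = (3711 + 55*(1/17))/(-3200) = (3711 + 55/17)*(-1/3200) = (63142/17)*(-1/3200) = -31571/27200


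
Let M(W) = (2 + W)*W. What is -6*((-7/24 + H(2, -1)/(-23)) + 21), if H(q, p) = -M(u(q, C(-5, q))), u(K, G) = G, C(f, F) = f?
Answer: -11791/92 ≈ -128.16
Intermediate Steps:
M(W) = W*(2 + W)
H(q, p) = -15 (H(q, p) = -(-5)*(2 - 5) = -(-5)*(-3) = -1*15 = -15)
-6*((-7/24 + H(2, -1)/(-23)) + 21) = -6*((-7/24 - 15/(-23)) + 21) = -6*((-7*1/24 - 15*(-1/23)) + 21) = -6*((-7/24 + 15/23) + 21) = -6*(199/552 + 21) = -6*11791/552 = -11791/92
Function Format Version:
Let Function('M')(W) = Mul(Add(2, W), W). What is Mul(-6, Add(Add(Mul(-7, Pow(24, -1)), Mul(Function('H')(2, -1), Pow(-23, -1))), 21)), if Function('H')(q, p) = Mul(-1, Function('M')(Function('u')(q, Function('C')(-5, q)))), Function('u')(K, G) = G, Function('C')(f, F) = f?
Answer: Rational(-11791, 92) ≈ -128.16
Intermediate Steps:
Function('M')(W) = Mul(W, Add(2, W))
Function('H')(q, p) = -15 (Function('H')(q, p) = Mul(-1, Mul(-5, Add(2, -5))) = Mul(-1, Mul(-5, -3)) = Mul(-1, 15) = -15)
Mul(-6, Add(Add(Mul(-7, Pow(24, -1)), Mul(Function('H')(2, -1), Pow(-23, -1))), 21)) = Mul(-6, Add(Add(Mul(-7, Pow(24, -1)), Mul(-15, Pow(-23, -1))), 21)) = Mul(-6, Add(Add(Mul(-7, Rational(1, 24)), Mul(-15, Rational(-1, 23))), 21)) = Mul(-6, Add(Add(Rational(-7, 24), Rational(15, 23)), 21)) = Mul(-6, Add(Rational(199, 552), 21)) = Mul(-6, Rational(11791, 552)) = Rational(-11791, 92)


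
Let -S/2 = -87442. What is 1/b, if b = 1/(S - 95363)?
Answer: 79521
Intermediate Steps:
S = 174884 (S = -2*(-87442) = 174884)
b = 1/79521 (b = 1/(174884 - 95363) = 1/79521 ≈ 1.2575e-5)
1/b = 1/(1/79521) = 79521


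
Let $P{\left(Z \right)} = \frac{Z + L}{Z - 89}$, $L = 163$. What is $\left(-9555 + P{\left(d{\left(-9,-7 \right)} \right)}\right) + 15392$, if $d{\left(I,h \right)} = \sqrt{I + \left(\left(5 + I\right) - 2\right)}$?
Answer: $\frac{11576985}{1984} - \frac{63 i \sqrt{15}}{1984} \approx 5835.2 - 0.12298 i$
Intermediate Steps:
$d{\left(I,h \right)} = \sqrt{3 + 2 I}$ ($d{\left(I,h \right)} = \sqrt{I + \left(3 + I\right)} = \sqrt{3 + 2 I}$)
$P{\left(Z \right)} = \frac{163 + Z}{-89 + Z}$ ($P{\left(Z \right)} = \frac{Z + 163}{Z - 89} = \frac{163 + Z}{-89 + Z}$)
$\left(-9555 + P{\left(d{\left(-9,-7 \right)} \right)}\right) + 15392 = \left(-9555 + \frac{163 + \sqrt{3 + 2 \left(-9\right)}}{-89 + \sqrt{3 + 2 \left(-9\right)}}\right) + 15392 = \left(-9555 + \frac{163 + \sqrt{3 - 18}}{-89 + \sqrt{3 - 18}}\right) + 15392 = \left(-9555 + \frac{163 + \sqrt{-15}}{-89 + \sqrt{-15}}\right) + 15392 = \left(-9555 + \frac{163 + i \sqrt{15}}{-89 + i \sqrt{15}}\right) + 15392 = 5837 + \frac{163 + i \sqrt{15}}{-89 + i \sqrt{15}}$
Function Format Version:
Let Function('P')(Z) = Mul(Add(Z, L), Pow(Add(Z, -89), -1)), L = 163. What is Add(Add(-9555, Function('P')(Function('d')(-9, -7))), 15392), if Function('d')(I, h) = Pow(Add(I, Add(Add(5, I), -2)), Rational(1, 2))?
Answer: Add(Rational(11576985, 1984), Mul(Rational(-63, 1984), I, Pow(15, Rational(1, 2)))) ≈ Add(5835.2, Mul(-0.12298, I))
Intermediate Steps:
Function('d')(I, h) = Pow(Add(3, Mul(2, I)), Rational(1, 2)) (Function('d')(I, h) = Pow(Add(I, Add(3, I)), Rational(1, 2)) = Pow(Add(3, Mul(2, I)), Rational(1, 2)))
Function('P')(Z) = Mul(Pow(Add(-89, Z), -1), Add(163, Z)) (Function('P')(Z) = Mul(Add(Z, 163), Pow(Add(Z, -89), -1)) = Mul(Add(163, Z), Pow(Add(-89, Z), -1)) = Mul(Pow(Add(-89, Z), -1), Add(163, Z)))
Add(Add(-9555, Function('P')(Function('d')(-9, -7))), 15392) = Add(Add(-9555, Mul(Pow(Add(-89, Pow(Add(3, Mul(2, -9)), Rational(1, 2))), -1), Add(163, Pow(Add(3, Mul(2, -9)), Rational(1, 2))))), 15392) = Add(Add(-9555, Mul(Pow(Add(-89, Pow(Add(3, -18), Rational(1, 2))), -1), Add(163, Pow(Add(3, -18), Rational(1, 2))))), 15392) = Add(Add(-9555, Mul(Pow(Add(-89, Pow(-15, Rational(1, 2))), -1), Add(163, Pow(-15, Rational(1, 2))))), 15392) = Add(Add(-9555, Mul(Pow(Add(-89, Mul(I, Pow(15, Rational(1, 2)))), -1), Add(163, Mul(I, Pow(15, Rational(1, 2)))))), 15392) = Add(5837, Mul(Pow(Add(-89, Mul(I, Pow(15, Rational(1, 2)))), -1), Add(163, Mul(I, Pow(15, Rational(1, 2))))))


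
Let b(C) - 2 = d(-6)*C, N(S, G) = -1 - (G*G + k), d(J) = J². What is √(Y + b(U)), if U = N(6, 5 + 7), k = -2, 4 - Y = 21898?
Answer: 52*I*√10 ≈ 164.44*I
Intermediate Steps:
Y = -21894 (Y = 4 - 1*21898 = 4 - 21898 = -21894)
N(S, G) = 1 - G² (N(S, G) = -1 - (G*G - 2) = -1 - (G² - 2) = -1 - (-2 + G²) = -1 + (2 - G²) = 1 - G²)
U = -143 (U = 1 - (5 + 7)² = 1 - 1*12² = 1 - 1*144 = 1 - 144 = -143)
b(C) = 2 + 36*C (b(C) = 2 + (-6)²*C = 2 + 36*C)
√(Y + b(U)) = √(-21894 + (2 + 36*(-143))) = √(-21894 + (2 - 5148)) = √(-21894 - 5146) = √(-27040) = 52*I*√10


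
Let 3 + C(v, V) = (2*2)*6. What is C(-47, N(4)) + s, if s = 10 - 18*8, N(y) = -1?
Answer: -113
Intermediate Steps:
C(v, V) = 21 (C(v, V) = -3 + (2*2)*6 = -3 + 4*6 = -3 + 24 = 21)
s = -134 (s = 10 - 144 = -134)
C(-47, N(4)) + s = 21 - 134 = -113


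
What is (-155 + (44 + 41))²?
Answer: 4900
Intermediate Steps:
(-155 + (44 + 41))² = (-155 + 85)² = (-70)² = 4900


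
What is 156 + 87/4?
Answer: 711/4 ≈ 177.75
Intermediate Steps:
156 + 87/4 = 711/4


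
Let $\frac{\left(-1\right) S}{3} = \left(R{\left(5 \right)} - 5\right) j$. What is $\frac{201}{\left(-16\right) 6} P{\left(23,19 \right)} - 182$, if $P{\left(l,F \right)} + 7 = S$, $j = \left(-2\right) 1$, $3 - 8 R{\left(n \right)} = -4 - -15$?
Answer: $- \frac{2943}{32} \approx -91.969$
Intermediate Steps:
$R{\left(n \right)} = -1$ ($R{\left(n \right)} = \frac{3}{8} - \frac{-4 - -15}{8} = \frac{3}{8} - \frac{-4 + 15}{8} = \frac{3}{8} - \frac{11}{8} = -1$)
$j = -2$
$S = -36$ ($S = - 3 \left(-1 - 5\right) \left(-2\right) = - 3 \left(\left(-6\right) \left(-2\right)\right) = \left(-3\right) 12 = -36$)
$P{\left(l,F \right)} = -43$ ($P{\left(l,F \right)} = -7 - 36 = -43$)
$\frac{201}{\left(-16\right) 6} P{\left(23,19 \right)} - 182 = \frac{201}{\left(-16\right) 6} \left(-43\right) - 182 = \frac{201}{-96} \left(-43\right) - 182 = 201 \left(- \frac{1}{96}\right) \left(-43\right) - 182 = \left(- \frac{67}{32}\right) \left(-43\right) - 182 = \frac{2881}{32} - 182 = - \frac{2943}{32}$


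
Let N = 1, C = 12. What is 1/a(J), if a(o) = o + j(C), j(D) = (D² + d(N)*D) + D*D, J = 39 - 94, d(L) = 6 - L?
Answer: 1/293 ≈ 0.0034130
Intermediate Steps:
J = -55
j(D) = 2*D² + 5*D (j(D) = (D² + (6 - 1*1)*D) + D*D = (D² + (6 - 1)*D) + D² = (D² + 5*D) + D² = 2*D² + 5*D)
a(o) = 348 + o (a(o) = o + 12*(5 + 2*12) = o + 12*(5 + 24) = o + 12*29 = o + 348 = 348 + o)
1/a(J) = 1/(348 - 55) = 1/293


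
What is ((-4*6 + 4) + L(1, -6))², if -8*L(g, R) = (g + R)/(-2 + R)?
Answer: 1651225/4096 ≈ 403.13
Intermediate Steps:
L(g, R) = -(R + g)/(8*(-2 + R)) (L(g, R) = -(g + R)/(8*(-2 + R)) = -(R + g)/(8*(-2 + R)))
((-4*6 + 4) + L(1, -6))² = ((-4*6 + 4) + (-1*(-6) - 1*1)/(8*(-2 - 6)))² = ((-24 + 4) + (⅛)*(6 - 1)/(-8))² = (-20 + (⅛)*(-⅛)*5)² = (-20 - 5/64)² = (-1285/64)² = 1651225/4096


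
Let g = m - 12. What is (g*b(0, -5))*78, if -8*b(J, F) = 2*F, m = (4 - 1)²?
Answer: -585/2 ≈ -292.50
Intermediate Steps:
m = 9 (m = 3² = 9)
b(J, F) = -F/4
g = -3 (g = 9 - 12 = -3)
(g*b(0, -5))*78 = -(-3)*(-5)/4*78 = -3*5/4*78 = -15/4*78 = -585/2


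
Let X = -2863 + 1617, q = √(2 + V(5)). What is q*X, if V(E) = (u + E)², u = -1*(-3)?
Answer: -1246*√66 ≈ -10123.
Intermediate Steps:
u = 3
V(E) = (3 + E)²
q = √66 (q = √(2 + (3 + 5)²) = √(2 + 8²) = √(2 + 64) = √66 ≈ 8.1240)
X = -1246
q*X = √66*(-1246) = -1246*√66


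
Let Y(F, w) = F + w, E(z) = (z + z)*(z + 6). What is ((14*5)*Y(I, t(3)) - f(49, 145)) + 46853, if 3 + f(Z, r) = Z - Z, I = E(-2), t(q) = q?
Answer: 45946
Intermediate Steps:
E(z) = 2*z*(6 + z) (E(z) = (2*z)*(6 + z) = 2*z*(6 + z))
I = -16 (I = 2*(-2)*(6 - 2) = 2*(-2)*4 = -16)
f(Z, r) = -3 (f(Z, r) = -3 + (Z - Z) = -3 + 0 = -3)
((14*5)*Y(I, t(3)) - f(49, 145)) + 46853 = ((14*5)*(-16 + 3) - 1*(-3)) + 46853 = (70*(-13) + 3) + 46853 = (-910 + 3) + 46853 = -907 + 46853 = 45946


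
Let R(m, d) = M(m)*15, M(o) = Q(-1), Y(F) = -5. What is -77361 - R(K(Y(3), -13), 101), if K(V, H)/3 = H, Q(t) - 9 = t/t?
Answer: -77511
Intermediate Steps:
Q(t) = 10 (Q(t) = 9 + t/t = 9 + 1 = 10)
M(o) = 10
K(V, H) = 3*H
R(m, d) = 150 (R(m, d) = 10*15 = 150)
-77361 - R(K(Y(3), -13), 101) = -77361 - 1*150 = -77361 - 150 = -77511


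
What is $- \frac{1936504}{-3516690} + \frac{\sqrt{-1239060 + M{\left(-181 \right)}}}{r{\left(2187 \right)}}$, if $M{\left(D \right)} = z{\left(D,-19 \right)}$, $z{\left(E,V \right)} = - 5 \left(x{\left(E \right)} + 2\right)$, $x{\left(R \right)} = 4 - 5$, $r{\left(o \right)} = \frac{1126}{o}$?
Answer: $\frac{968252}{1758345} + \frac{2187 i \sqrt{1239065}}{1126} \approx 0.55066 + 2162.0 i$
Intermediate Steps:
$x{\left(R \right)} = -1$
$z{\left(E,V \right)} = -5$ ($z{\left(E,V \right)} = - 5 \left(-1 + 2\right) = \left(-5\right) 1 = -5$)
$M{\left(D \right)} = -5$
$- \frac{1936504}{-3516690} + \frac{\sqrt{-1239060 + M{\left(-181 \right)}}}{r{\left(2187 \right)}} = - \frac{1936504}{-3516690} + \frac{\sqrt{-1239060 - 5}}{1126 \cdot \frac{1}{2187}} = \left(-1936504\right) \left(- \frac{1}{3516690}\right) + \frac{\sqrt{-1239065}}{1126 \cdot \frac{1}{2187}} = \frac{968252}{1758345} + \frac{i \sqrt{1239065}}{\frac{1126}{2187}} = \frac{968252}{1758345} + i \sqrt{1239065} \cdot \frac{2187}{1126} = \frac{968252}{1758345} + \frac{2187 i \sqrt{1239065}}{1126}$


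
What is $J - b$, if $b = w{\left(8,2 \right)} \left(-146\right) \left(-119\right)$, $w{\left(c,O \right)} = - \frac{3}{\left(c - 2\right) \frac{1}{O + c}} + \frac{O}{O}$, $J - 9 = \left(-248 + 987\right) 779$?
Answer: $645186$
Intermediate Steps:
$J = 575690$ ($J = 9 + \left(-248 + 987\right) 779 = 9 + 739 \cdot 779 = 9 + 575681 = 575690$)
$w{\left(c,O \right)} = 1 - \frac{3 \left(O + c\right)}{-2 + c}$ ($w{\left(c,O \right)} = - \frac{3}{\left(-2 + c\right) \frac{1}{O + c}} + 1 = - \frac{3}{\frac{1}{O + c} \left(-2 + c\right)} + 1 = - 3 \frac{O + c}{-2 + c} + 1 = - \frac{3 \left(O + c\right)}{-2 + c} + 1 = 1 - \frac{3 \left(O + c\right)}{-2 + c}$)
$b = -69496$ ($b = \frac{-2 - 6 - 16}{-2 + 8} \left(-146\right) \left(-119\right) = \frac{-2 - 6 - 16}{6} \left(-146\right) \left(-119\right) = \frac{1}{6} \left(-24\right) \left(-146\right) \left(-119\right) = \left(-4\right) \left(-146\right) \left(-119\right) = 584 \left(-119\right) = -69496$)
$J - b = 575690 - -69496 = 575690 + 69496 = 645186$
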